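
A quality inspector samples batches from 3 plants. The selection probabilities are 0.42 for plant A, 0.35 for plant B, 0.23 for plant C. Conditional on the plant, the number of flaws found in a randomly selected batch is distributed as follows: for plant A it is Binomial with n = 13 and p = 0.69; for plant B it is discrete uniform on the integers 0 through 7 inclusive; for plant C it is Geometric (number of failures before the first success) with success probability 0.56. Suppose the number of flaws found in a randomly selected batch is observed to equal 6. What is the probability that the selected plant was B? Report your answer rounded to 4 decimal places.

Likelihoods P(X=6 | ·): A: 0.0509499; B: 0.125; C: 0.00406354.
Posterior ∝ prior × likelihood. Numerator for B: 0.35·0.125 = 0.04375.
Normalizing constant: 0.42·0.0509499 + 0.35·0.125 + 0.23·0.00406354 = 0.0660836.
P(B | observation) = 0.04375 / 0.0660836 = 0.66204.

0.6620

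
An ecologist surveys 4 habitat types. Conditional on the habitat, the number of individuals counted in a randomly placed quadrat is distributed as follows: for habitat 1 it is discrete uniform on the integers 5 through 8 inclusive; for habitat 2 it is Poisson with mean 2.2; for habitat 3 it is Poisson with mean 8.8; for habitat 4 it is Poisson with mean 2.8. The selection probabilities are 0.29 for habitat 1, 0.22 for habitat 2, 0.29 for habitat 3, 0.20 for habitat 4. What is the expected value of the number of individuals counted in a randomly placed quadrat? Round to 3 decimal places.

5.481

Component means — 1: 6.5; 2: 2.2; 3: 8.8; 4: 2.8.
E[X] = 0.29·6.5 + 0.22·2.2 + 0.29·8.8 + 0.2·2.8 = 5.481.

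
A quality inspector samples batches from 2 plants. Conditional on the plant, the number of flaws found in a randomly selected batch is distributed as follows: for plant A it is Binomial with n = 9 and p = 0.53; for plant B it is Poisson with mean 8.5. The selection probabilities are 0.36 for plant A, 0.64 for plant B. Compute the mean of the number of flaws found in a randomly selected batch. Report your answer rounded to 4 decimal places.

Component means — A: 4.77; B: 8.5.
E[X] = 0.36·4.77 + 0.64·8.5 = 7.1572.

7.1572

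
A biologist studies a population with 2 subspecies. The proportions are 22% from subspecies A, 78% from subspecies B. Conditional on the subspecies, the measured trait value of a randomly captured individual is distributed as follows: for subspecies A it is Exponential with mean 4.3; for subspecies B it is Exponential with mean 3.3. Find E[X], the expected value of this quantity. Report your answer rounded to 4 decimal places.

3.5200

Component means — A: 4.3; B: 3.3.
E[X] = 0.22·4.3 + 0.78·3.3 = 3.52.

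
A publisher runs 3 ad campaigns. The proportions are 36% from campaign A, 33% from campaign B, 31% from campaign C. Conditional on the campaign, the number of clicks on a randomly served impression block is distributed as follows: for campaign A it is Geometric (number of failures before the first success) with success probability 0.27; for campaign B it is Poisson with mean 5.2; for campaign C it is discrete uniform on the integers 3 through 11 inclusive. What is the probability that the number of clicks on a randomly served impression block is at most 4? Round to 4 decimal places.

0.4883

Conditional on each campaign, P(X ≤ 4): A: 0.792693; B: 0.406128; C: 0.222222.
By total probability, P(X ≤ 4) = 0.36·0.792693 + 0.33·0.406128 + 0.31·0.222222 = 0.488281.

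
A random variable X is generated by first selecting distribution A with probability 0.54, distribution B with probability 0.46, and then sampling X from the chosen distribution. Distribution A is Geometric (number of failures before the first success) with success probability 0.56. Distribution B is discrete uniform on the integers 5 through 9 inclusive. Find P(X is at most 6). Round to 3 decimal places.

Conditional on each component, P(X ≤ 6): A: 0.996807; B: 0.4.
By total probability, P(X ≤ 6) = 0.54·0.996807 + 0.46·0.4 = 0.722276.

0.722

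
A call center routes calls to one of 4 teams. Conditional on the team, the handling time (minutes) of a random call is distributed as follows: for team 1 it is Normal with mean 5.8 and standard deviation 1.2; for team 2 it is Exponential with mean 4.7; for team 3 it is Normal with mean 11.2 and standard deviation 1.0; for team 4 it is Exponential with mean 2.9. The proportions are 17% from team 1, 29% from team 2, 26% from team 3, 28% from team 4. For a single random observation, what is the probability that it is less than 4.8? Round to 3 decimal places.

Conditional on each team, P(X < 4.8): 1: 0.202328; 2: 0.639865; 3: 7.76885e-11; 4: 0.808941.
By total probability, P(X < 4.8) = 0.17·0.202328 + 0.29·0.639865 + 0.26·7.76885e-11 + 0.28·0.808941 = 0.44646.

0.446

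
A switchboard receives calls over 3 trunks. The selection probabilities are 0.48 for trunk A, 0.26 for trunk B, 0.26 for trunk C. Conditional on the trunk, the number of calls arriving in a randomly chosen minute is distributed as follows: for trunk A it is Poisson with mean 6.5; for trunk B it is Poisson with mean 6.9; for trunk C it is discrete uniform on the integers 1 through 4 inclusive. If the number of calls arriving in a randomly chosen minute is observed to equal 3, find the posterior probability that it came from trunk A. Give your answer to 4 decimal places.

Likelihoods P(X=3 | ·): A: 0.0688137; B: 0.0551778; C: 0.25.
Posterior ∝ prior × likelihood. Numerator for A: 0.48·0.0688137 = 0.0330306.
Normalizing constant: 0.48·0.0688137 + 0.26·0.0551778 + 0.26·0.25 = 0.112377.
P(A | observation) = 0.0330306 / 0.112377 = 0.293927.

0.2939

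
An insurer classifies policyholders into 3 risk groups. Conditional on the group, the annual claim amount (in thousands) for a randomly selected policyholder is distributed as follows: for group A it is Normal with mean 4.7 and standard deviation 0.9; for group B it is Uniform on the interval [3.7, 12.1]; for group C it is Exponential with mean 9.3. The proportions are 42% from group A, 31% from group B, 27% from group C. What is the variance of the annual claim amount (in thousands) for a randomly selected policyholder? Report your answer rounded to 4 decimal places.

Per component, A: μ=4.7, E[X²]=22.9; B: μ=7.9, E[X²]=68.29; C: μ=9.3, E[X²]=172.98.
E[X] = 0.42·4.7 + 0.31·7.9 + 0.27·9.3 = 6.934.
E[X²] = 0.42·22.9 + 0.31·68.29 + 0.27·172.98 = 77.4925.
Var(X) = E[X²] − (E[X])² = 77.4925 − 48.0804 = 29.4121.

29.4121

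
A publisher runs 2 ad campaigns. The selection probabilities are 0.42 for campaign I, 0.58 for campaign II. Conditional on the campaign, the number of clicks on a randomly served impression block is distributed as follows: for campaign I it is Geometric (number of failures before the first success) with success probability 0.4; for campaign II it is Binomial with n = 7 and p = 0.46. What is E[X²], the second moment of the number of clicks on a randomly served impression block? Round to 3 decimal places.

9.542

For each component E[X²] = Var + (mean)², giving I: 6; II: 12.1072.
Overall E[X²] = 0.42·6 + 0.58·12.1072 = 9.54218.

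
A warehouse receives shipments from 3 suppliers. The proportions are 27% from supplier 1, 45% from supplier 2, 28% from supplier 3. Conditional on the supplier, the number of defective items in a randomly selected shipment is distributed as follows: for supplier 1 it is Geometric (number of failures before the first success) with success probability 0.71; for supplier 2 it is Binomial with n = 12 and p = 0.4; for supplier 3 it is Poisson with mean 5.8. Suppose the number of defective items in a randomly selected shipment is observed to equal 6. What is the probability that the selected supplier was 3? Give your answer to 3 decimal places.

Likelihoods P(X=6 | ·): 1: 0.000422325; 2: 0.176579; 3: 0.160076.
Posterior ∝ prior × likelihood. Numerator for 3: 0.28·0.160076 = 0.0448214.
Normalizing constant: 0.27·0.000422325 + 0.45·0.176579 + 0.28·0.160076 = 0.124396.
P(3 | observation) = 0.0448214 / 0.124396 = 0.360312.

0.360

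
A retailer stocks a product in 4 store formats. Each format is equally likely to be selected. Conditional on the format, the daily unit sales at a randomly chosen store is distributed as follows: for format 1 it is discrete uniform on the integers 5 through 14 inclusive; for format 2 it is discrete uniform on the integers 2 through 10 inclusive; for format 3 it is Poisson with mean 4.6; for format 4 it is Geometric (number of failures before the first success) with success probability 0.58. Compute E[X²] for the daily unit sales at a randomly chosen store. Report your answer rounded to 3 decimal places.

For each component E[X²] = Var + (mean)², giving 1: 98.5; 2: 42.6667; 3: 25.76; 4: 1.77289.
Overall E[X²] = 0.25·98.5 + 0.25·42.6667 + 0.25·25.76 + 0.25·1.77289 = 42.1749.

42.175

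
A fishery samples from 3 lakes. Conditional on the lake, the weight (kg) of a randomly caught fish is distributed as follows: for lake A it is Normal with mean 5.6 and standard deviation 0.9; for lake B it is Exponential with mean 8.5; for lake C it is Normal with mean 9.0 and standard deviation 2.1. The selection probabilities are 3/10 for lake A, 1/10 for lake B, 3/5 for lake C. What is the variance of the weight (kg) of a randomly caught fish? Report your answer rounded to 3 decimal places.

Per component, A: μ=5.6, E[X²]=32.17; B: μ=8.5, E[X²]=144.5; C: μ=9, E[X²]=85.41.
E[X] = 0.3·5.6 + 0.1·8.5 + 0.6·9 = 7.93.
E[X²] = 0.3·32.17 + 0.1·144.5 + 0.6·85.41 = 75.347.
Var(X) = E[X²] − (E[X])² = 75.347 − 62.8849 = 12.4621.

12.462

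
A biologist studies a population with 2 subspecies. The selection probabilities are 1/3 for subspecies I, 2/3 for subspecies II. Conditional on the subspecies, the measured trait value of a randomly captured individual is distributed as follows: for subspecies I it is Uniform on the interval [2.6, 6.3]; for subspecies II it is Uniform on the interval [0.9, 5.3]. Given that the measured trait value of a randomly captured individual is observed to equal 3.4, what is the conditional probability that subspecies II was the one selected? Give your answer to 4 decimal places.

Likelihoods f(3.4 | ·): I: 0.27027; II: 0.227273.
Posterior ∝ prior × likelihood. Numerator for II: 0.666667·0.227273 = 0.151515.
Normalizing constant: 0.333333·0.27027 + 0.666667·0.227273 = 0.241605.
P(II | observation) = 0.151515 / 0.241605 = 0.627119.

0.6271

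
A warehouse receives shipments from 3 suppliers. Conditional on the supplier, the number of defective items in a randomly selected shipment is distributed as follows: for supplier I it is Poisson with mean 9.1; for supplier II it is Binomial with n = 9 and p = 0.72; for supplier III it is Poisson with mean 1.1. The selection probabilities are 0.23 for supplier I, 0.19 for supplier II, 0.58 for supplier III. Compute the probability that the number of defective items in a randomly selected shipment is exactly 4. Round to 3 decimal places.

Conditional on each supplier, P(X = 4): I: 0.0319062; II: 0.0582761; III: 0.0203065.
By total probability, P(X = 4) = 0.23·0.0319062 + 0.19·0.0582761 + 0.58·0.0203065 = 0.0301887.

0.030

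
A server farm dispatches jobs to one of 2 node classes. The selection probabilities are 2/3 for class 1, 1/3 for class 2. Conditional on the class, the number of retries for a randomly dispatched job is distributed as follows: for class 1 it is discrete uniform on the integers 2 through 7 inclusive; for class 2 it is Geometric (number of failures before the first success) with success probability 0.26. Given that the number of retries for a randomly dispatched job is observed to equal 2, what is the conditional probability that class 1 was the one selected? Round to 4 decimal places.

0.7007

Likelihoods P(X=2 | ·): 1: 0.166667; 2: 0.142376.
Posterior ∝ prior × likelihood. Numerator for 1: 0.666667·0.166667 = 0.111111.
Normalizing constant: 0.666667·0.166667 + 0.333333·0.142376 = 0.15857.
P(1 | observation) = 0.111111 / 0.15857 = 0.700708.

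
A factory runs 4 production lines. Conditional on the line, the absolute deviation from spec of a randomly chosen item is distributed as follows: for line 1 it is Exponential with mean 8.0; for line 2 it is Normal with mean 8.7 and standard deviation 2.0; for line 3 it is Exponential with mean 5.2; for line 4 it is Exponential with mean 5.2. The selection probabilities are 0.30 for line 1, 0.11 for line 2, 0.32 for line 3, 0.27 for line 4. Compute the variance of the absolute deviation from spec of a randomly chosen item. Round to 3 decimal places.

Per component, 1: μ=8, E[X²]=128; 2: μ=8.7, E[X²]=79.69; 3: μ=5.2, E[X²]=54.08; 4: μ=5.2, E[X²]=54.08.
E[X] = 0.3·8 + 0.11·8.7 + 0.32·5.2 + 0.27·5.2 = 6.425.
E[X²] = 0.3·128 + 0.11·79.69 + 0.32·54.08 + 0.27·54.08 = 79.0731.
Var(X) = E[X²] − (E[X])² = 79.0731 − 41.2806 = 37.7925.

37.792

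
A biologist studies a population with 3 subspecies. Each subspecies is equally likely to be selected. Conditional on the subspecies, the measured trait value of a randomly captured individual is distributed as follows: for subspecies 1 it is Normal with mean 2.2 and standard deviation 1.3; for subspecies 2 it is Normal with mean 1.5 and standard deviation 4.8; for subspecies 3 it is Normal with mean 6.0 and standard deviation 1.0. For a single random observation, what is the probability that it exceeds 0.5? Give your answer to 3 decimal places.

0.829

Conditional on each subspecies, P(X > 0.5): 1: 0.904511; 2: 0.582516; 3: 1.
By total probability, P(X > 0.5) = 0.333333·0.904511 + 0.333333·0.582516 + 0.333333·1 = 0.829009.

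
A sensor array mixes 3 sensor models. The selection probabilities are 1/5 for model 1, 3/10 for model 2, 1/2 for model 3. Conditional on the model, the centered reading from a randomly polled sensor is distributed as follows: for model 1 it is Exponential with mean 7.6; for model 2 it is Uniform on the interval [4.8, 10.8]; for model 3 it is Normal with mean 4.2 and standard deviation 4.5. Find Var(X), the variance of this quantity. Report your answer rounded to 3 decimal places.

Per component, 1: μ=7.6, E[X²]=115.52; 2: μ=7.8, E[X²]=63.84; 3: μ=4.2, E[X²]=37.89.
E[X] = 0.2·7.6 + 0.3·7.8 + 0.5·4.2 = 5.96.
E[X²] = 0.2·115.52 + 0.3·63.84 + 0.5·37.89 = 61.201.
Var(X) = E[X²] − (E[X])² = 61.201 − 35.5216 = 25.6794.

25.679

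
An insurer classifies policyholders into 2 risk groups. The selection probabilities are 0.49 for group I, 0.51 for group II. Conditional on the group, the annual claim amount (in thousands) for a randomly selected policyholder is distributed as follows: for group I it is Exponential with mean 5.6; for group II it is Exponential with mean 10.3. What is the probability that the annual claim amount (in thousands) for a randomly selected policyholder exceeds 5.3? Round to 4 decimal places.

0.4950

Conditional on each group, P(X > 5.3): I: 0.388125; II: 0.597762.
By total probability, P(X > 5.3) = 0.49·0.388125 + 0.51·0.597762 = 0.49504.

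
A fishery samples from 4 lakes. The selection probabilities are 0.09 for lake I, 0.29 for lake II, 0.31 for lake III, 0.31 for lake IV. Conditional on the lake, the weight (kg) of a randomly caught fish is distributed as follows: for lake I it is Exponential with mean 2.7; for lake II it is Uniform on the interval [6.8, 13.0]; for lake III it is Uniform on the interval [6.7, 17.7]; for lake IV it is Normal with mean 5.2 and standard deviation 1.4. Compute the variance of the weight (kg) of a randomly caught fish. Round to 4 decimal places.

16.5342

Per component, I: μ=2.7, E[X²]=14.58; II: μ=9.9, E[X²]=101.213; III: μ=12.2, E[X²]=158.923; IV: μ=5.2, E[X²]=29.
E[X] = 0.09·2.7 + 0.29·9.9 + 0.31·12.2 + 0.31·5.2 = 8.508.
E[X²] = 0.09·14.58 + 0.29·101.213 + 0.31·158.923 + 0.31·29 = 88.9203.
Var(X) = E[X²] − (E[X])² = 88.9203 − 72.3861 = 16.5342.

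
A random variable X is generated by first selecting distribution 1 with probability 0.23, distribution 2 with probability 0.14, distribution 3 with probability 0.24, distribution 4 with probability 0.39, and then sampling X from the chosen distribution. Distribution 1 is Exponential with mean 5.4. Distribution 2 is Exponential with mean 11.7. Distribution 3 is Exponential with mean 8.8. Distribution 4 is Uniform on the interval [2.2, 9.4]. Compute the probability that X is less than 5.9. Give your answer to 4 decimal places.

Conditional on each component, P(X < 5.9): 1: 0.664654; 2: 0.396056; 3: 0.488524; 4: 0.513889.
By total probability, P(X < 5.9) = 0.23·0.664654 + 0.14·0.396056 + 0.24·0.488524 + 0.39·0.513889 = 0.525981.

0.5260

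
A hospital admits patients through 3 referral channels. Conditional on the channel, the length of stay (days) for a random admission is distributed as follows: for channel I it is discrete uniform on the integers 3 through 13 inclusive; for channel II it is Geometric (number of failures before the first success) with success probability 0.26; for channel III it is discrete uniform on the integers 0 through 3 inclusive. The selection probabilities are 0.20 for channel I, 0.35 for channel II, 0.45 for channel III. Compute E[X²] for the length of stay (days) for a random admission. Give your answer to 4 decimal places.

For each component E[X²] = Var + (mean)², giving I: 74; II: 19.0473; III: 3.5.
Overall E[X²] = 0.2·74 + 0.35·19.0473 + 0.45·3.5 = 23.0416.

23.0416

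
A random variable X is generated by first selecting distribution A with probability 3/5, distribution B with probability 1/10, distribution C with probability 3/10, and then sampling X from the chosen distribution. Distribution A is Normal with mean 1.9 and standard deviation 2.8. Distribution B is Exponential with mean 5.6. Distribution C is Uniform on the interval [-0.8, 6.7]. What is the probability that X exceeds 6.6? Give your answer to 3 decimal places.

Conditional on each component, P(X > 6.6): A: 0.0466178; B: 0.307718; C: 0.0133333.
By total probability, P(X > 6.6) = 0.6·0.0466178 + 0.1·0.307718 + 0.3·0.0133333 = 0.0627425.

0.063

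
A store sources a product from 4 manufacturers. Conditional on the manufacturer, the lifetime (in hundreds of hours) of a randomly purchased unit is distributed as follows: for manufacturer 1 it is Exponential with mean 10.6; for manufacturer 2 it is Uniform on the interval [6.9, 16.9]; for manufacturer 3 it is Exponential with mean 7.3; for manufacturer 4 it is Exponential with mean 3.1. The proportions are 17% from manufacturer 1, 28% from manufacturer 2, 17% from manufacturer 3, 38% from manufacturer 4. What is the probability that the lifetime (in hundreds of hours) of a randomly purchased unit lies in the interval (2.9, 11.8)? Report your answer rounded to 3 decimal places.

Conditional on each manufacturer, P(2.9 < X < 11.8): 1: 0.432144; 2: 0.49; 3: 0.473554; 4: 0.370169.
By total probability, P(2.9 < X < 11.8) = 0.17·0.432144 + 0.28·0.49 + 0.17·0.473554 + 0.38·0.370169 = 0.431833.

0.432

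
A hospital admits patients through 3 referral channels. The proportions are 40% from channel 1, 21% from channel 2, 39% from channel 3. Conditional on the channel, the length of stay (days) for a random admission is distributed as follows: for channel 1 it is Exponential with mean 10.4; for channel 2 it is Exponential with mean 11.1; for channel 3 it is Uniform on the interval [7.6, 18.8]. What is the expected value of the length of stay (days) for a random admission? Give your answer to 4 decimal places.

Component means — 1: 10.4; 2: 11.1; 3: 13.2.
E[X] = 0.4·10.4 + 0.21·11.1 + 0.39·13.2 = 11.639.

11.6390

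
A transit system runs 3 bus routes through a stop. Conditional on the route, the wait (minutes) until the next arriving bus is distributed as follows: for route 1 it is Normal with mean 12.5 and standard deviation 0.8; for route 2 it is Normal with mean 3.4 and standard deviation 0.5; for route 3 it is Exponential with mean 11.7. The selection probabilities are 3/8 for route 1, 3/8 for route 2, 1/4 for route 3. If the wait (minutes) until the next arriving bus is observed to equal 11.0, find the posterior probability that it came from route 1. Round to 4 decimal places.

0.7944

Likelihoods f(11.0 | ·): 1: 0.0859828; 2: 5.39811e-51; 3: 0.0333813.
Posterior ∝ prior × likelihood. Numerator for 1: 0.375·0.0859828 = 0.0322436.
Normalizing constant: 0.375·0.0859828 + 0.375·5.39811e-51 + 0.25·0.0333813 = 0.0405889.
P(1 | observation) = 0.0322436 / 0.0405889 = 0.794394.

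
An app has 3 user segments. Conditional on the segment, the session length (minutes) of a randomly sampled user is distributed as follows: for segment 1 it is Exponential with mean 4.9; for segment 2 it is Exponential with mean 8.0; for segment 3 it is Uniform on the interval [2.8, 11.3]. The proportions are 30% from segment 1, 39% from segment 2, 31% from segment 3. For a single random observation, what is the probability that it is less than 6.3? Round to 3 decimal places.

0.557

Conditional on each segment, P(X < 6.3): 1: 0.723547; 2: 0.545019; 3: 0.411765.
By total probability, P(X < 6.3) = 0.3·0.723547 + 0.39·0.545019 + 0.31·0.411765 = 0.557269.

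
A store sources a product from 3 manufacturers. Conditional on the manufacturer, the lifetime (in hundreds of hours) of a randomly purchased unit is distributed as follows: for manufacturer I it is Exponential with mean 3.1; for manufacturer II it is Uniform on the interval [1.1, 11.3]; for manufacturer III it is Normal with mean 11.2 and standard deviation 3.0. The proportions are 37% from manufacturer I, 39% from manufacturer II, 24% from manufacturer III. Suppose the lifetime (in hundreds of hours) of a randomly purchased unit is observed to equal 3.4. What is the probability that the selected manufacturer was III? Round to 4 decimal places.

0.0137

Likelihoods f(3.4 | ·): I: 0.107725; II: 0.0980392; III: 0.00452766.
Posterior ∝ prior × likelihood. Numerator for III: 0.24·0.00452766 = 0.00108664.
Normalizing constant: 0.37·0.107725 + 0.39·0.0980392 + 0.24·0.00452766 = 0.0791801.
P(III | observation) = 0.00108664 / 0.0791801 = 0.0137236.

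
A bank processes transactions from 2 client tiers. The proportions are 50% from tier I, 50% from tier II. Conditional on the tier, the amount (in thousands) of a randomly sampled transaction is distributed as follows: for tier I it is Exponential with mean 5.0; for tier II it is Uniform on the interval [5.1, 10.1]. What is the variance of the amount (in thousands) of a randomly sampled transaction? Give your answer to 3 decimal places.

Per component, I: μ=5, E[X²]=50; II: μ=7.6, E[X²]=59.8433.
E[X] = 0.5·5 + 0.5·7.6 = 6.3.
E[X²] = 0.5·50 + 0.5·59.8433 = 54.9217.
Var(X) = E[X²] − (E[X])² = 54.9217 − 39.69 = 15.2317.

15.232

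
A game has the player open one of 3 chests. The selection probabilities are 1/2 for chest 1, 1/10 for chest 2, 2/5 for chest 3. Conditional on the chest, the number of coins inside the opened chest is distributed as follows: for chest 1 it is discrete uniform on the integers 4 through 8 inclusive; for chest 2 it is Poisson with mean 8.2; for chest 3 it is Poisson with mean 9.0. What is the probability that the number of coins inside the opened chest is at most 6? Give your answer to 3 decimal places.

0.412

Conditional on each chest, P(X ≤ 6): 1: 0.6; 2: 0.289562; 3: 0.206781.
By total probability, P(X ≤ 6) = 0.5·0.6 + 0.1·0.289562 + 0.4·0.206781 = 0.411669.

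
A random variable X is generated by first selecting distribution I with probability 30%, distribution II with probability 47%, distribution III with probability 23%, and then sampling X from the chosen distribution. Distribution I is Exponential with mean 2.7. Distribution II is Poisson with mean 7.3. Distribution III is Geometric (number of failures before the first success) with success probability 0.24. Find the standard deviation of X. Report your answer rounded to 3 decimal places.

3.674

Per component, I: μ=2.7, E[X²]=14.58; II: μ=7.3, E[X²]=60.59; III: μ=3.16667, E[X²]=23.2222.
E[X] = 0.3·2.7 + 0.47·7.3 + 0.23·3.16667 = 4.96933.
E[X²] = 0.3·14.58 + 0.47·60.59 + 0.23·23.2222 = 38.1924.
Var(X) = E[X²] − (E[X])² = 38.1924 − 24.6943 = 13.4981.
SD(X) = √13.4981 = 3.67398.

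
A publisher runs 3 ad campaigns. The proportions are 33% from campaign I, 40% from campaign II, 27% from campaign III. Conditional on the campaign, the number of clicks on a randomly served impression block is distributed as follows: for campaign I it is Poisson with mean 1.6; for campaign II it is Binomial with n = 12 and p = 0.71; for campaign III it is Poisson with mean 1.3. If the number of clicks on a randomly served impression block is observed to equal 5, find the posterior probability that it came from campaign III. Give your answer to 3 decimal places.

0.127

Likelihoods P(X=5 | ·): I: 0.017642; II: 0.0246492; III: 0.00843243.
Posterior ∝ prior × likelihood. Numerator for III: 0.27·0.00843243 = 0.00227676.
Normalizing constant: 0.33·0.017642 + 0.4·0.0246492 + 0.27·0.00843243 = 0.0179583.
P(III | observation) = 0.00227676 / 0.0179583 = 0.12678.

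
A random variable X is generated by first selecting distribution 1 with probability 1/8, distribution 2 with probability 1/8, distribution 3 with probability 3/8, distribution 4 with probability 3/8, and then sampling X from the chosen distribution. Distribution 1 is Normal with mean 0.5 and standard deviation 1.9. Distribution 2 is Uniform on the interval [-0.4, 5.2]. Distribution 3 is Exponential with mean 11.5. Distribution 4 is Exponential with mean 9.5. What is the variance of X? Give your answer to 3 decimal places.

Per component, 1: μ=0.5, E[X²]=3.86; 2: μ=2.4, E[X²]=8.37333; 3: μ=11.5, E[X²]=264.5; 4: μ=9.5, E[X²]=180.5.
E[X] = 0.125·0.5 + 0.125·2.4 + 0.375·11.5 + 0.375·9.5 = 8.2375.
E[X²] = 0.125·3.86 + 0.125·8.37333 + 0.375·264.5 + 0.375·180.5 = 168.404.
Var(X) = E[X²] − (E[X])² = 168.404 − 67.8564 = 100.548.

100.548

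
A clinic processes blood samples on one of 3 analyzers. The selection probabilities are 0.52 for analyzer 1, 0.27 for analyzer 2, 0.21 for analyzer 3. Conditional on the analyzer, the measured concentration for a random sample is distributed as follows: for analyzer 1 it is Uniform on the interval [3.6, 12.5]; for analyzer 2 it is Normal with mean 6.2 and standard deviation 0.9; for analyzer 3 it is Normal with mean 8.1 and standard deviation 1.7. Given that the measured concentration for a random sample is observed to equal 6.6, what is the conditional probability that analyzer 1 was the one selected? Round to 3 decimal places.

0.292

Likelihoods f(6.6 | ·): 1: 0.11236; 2: 0.401582; 3: 0.159002.
Posterior ∝ prior × likelihood. Numerator for 1: 0.52·0.11236 = 0.058427.
Normalizing constant: 0.52·0.11236 + 0.27·0.401582 + 0.21·0.159002 = 0.200244.
P(1 | observation) = 0.058427 / 0.200244 = 0.291778.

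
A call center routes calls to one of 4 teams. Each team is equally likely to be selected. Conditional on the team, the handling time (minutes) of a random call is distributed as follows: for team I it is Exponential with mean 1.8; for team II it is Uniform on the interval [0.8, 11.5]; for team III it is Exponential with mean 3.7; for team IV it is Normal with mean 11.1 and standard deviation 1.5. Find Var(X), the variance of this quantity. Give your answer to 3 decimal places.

19.323

Per component, I: μ=1.8, E[X²]=6.48; II: μ=6.15, E[X²]=47.3633; III: μ=3.7, E[X²]=27.38; IV: μ=11.1, E[X²]=125.46.
E[X] = 0.25·1.8 + 0.25·6.15 + 0.25·3.7 + 0.25·11.1 = 5.6875.
E[X²] = 0.25·6.48 + 0.25·47.3633 + 0.25·27.38 + 0.25·125.46 = 51.6708.
Var(X) = E[X²] − (E[X])² = 51.6708 − 32.3477 = 19.3232.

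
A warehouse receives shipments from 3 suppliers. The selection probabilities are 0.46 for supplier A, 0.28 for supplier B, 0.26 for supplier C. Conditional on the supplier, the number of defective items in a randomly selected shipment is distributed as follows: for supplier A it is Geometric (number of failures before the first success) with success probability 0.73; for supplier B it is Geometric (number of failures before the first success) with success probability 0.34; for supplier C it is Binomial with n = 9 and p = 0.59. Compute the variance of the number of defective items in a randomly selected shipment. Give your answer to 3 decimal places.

Per component, A: μ=0.369863, E[X²]=0.64346; B: μ=1.94118, E[X²]=9.47751; C: μ=5.31, E[X²]=30.3732.
E[X] = 0.46·0.369863 + 0.28·1.94118 + 0.26·5.31 = 2.09427.
E[X²] = 0.46·0.64346 + 0.28·9.47751 + 0.26·30.3732 = 10.8467.
Var(X) = E[X²] − (E[X])² = 10.8467 − 4.38595 = 6.46077.

6.461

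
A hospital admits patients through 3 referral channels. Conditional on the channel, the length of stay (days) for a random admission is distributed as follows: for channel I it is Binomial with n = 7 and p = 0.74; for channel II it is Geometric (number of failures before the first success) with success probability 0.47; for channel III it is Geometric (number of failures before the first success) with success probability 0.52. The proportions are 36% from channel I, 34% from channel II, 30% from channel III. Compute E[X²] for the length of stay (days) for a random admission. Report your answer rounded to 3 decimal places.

For each component E[X²] = Var + (mean)², giving I: 28.1792; II: 3.67089; III: 2.62722.
Overall E[X²] = 0.36·28.1792 + 0.34·3.67089 + 0.3·2.62722 = 12.1808.

12.181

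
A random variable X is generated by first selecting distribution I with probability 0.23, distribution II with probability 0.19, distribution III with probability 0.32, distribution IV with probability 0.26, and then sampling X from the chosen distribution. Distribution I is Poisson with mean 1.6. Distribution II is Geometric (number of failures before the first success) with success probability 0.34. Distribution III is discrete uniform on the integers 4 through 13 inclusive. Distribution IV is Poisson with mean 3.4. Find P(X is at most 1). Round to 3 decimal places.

0.266

Conditional on each component, P(X ≤ 1): I: 0.524931; II: 0.5644; III: 0; IV: 0.146842.
By total probability, P(X ≤ 1) = 0.23·0.524931 + 0.19·0.5644 + 0.32·0 + 0.26·0.146842 = 0.266149.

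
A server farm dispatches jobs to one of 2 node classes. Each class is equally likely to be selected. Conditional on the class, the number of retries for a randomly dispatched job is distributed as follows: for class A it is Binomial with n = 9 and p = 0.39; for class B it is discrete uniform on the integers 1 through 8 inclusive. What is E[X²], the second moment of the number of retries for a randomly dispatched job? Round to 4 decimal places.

For each component E[X²] = Var + (mean)², giving A: 14.4612; B: 25.5.
Overall E[X²] = 0.5·14.4612 + 0.5·25.5 = 19.9806.

19.9806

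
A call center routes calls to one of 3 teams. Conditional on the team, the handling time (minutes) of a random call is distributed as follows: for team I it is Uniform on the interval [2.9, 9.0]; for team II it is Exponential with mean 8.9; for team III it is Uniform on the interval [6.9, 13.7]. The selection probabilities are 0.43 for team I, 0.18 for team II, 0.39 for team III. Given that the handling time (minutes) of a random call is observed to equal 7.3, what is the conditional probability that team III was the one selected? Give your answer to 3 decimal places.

0.419

Likelihoods f(7.3 | ·): I: 0.163934; II: 0.0494756; III: 0.147059.
Posterior ∝ prior × likelihood. Numerator for III: 0.39·0.147059 = 0.0573529.
Normalizing constant: 0.43·0.163934 + 0.18·0.0494756 + 0.39·0.147059 = 0.13675.
P(III | observation) = 0.0573529 / 0.13675 = 0.419399.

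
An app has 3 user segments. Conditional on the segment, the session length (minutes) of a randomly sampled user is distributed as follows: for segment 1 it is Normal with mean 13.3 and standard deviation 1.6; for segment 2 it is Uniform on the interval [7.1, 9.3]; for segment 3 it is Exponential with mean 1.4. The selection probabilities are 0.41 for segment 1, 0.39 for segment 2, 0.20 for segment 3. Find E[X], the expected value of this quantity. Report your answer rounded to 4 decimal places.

Component means — 1: 13.3; 2: 8.2; 3: 1.4.
E[X] = 0.41·13.3 + 0.39·8.2 + 0.2·1.4 = 8.931.

8.9310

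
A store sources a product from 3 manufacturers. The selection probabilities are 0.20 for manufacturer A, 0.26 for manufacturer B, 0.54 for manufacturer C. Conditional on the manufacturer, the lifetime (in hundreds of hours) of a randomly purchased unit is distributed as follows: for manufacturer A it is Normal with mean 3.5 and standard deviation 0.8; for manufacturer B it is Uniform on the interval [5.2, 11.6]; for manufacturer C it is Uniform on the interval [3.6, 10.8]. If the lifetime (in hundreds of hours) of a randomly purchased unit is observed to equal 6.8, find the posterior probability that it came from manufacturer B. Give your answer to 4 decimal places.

0.3513

Likelihoods f(6.8 | ·): A: 0.000100676; B: 0.15625; C: 0.138889.
Posterior ∝ prior × likelihood. Numerator for B: 0.26·0.15625 = 0.040625.
Normalizing constant: 0.2·0.000100676 + 0.26·0.15625 + 0.54·0.138889 = 0.115645.
P(B | observation) = 0.040625 / 0.115645 = 0.35129.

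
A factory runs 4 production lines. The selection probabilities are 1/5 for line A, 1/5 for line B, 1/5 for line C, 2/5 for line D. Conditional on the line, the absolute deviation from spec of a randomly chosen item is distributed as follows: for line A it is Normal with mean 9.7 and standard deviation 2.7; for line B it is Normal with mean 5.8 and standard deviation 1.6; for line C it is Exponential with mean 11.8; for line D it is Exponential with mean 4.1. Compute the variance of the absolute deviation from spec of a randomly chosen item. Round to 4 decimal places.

46.2500

Per component, A: μ=9.7, E[X²]=101.38; B: μ=5.8, E[X²]=36.2; C: μ=11.8, E[X²]=278.48; D: μ=4.1, E[X²]=33.62.
E[X] = 0.2·9.7 + 0.2·5.8 + 0.2·11.8 + 0.4·4.1 = 7.1.
E[X²] = 0.2·101.38 + 0.2·36.2 + 0.2·278.48 + 0.4·33.62 = 96.66.
Var(X) = E[X²] − (E[X])² = 96.66 − 50.41 = 46.25.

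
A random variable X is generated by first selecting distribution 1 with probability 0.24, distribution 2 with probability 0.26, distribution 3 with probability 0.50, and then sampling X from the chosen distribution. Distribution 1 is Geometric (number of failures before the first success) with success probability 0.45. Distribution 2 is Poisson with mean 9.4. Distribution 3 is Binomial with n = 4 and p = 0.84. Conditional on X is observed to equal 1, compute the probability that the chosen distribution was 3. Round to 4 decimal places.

0.1035

Likelihoods P(X=1 | ·): 1: 0.2475; 2: 0.000777606; 3: 0.0137626.
Posterior ∝ prior × likelihood. Numerator for 3: 0.5·0.0137626 = 0.00688128.
Normalizing constant: 0.24·0.2475 + 0.26·0.000777606 + 0.5·0.0137626 = 0.0664835.
P(3 | observation) = 0.00688128 / 0.0664835 = 0.103504.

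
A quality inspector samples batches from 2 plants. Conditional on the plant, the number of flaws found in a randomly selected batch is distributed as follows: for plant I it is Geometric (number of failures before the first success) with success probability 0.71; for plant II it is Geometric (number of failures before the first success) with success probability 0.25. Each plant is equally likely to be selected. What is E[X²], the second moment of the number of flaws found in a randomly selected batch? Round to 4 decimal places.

For each component E[X²] = Var + (mean)², giving I: 0.742115; II: 21.
Overall E[X²] = 0.5·0.742115 + 0.5·21 = 10.8711.

10.8711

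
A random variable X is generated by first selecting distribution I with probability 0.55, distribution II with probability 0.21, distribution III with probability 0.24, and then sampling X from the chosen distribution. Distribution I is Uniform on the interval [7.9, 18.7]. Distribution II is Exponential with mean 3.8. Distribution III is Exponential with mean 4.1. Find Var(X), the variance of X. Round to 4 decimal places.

Per component, I: μ=13.3, E[X²]=186.61; II: μ=3.8, E[X²]=28.88; III: μ=4.1, E[X²]=33.62.
E[X] = 0.55·13.3 + 0.21·3.8 + 0.24·4.1 = 9.097.
E[X²] = 0.55·186.61 + 0.21·28.88 + 0.24·33.62 = 116.769.
Var(X) = E[X²] − (E[X])² = 116.769 − 82.7554 = 34.0137.

34.0137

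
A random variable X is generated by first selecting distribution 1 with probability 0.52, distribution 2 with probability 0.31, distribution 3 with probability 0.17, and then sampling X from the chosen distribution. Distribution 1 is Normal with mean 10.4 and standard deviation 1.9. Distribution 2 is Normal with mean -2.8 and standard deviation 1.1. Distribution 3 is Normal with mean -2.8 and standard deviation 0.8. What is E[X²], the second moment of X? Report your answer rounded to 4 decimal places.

For each component E[X²] = Var + (mean)², giving 1: 111.77; 2: 9.05; 3: 8.48.
Overall E[X²] = 0.52·111.77 + 0.31·9.05 + 0.17·8.48 = 62.3675.

62.3675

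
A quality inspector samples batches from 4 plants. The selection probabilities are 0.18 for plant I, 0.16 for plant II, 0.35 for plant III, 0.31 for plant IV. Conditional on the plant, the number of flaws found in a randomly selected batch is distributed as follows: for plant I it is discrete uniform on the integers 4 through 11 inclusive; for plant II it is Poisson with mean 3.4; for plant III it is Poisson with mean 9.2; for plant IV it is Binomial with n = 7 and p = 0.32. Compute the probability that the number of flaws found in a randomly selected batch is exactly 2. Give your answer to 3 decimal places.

Conditional on each plant, P(X = 2): I: 0; II: 0.192898; III: 0.00427599; IV: 0.312654.
By total probability, P(X = 2) = 0.18·0 + 0.16·0.192898 + 0.35·0.00427599 + 0.31·0.312654 = 0.129283.

0.129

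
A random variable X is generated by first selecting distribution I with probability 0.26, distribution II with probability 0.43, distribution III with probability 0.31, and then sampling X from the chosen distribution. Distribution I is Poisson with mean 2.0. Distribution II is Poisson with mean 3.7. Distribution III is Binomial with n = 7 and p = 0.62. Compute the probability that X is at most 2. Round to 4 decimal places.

Conditional on each component, P(X ≤ 2): I: 0.676676; II: 0.285433; III: 0.0781734.
By total probability, P(X ≤ 2) = 0.26·0.676676 + 0.43·0.285433 + 0.31·0.0781734 = 0.322906.

0.3229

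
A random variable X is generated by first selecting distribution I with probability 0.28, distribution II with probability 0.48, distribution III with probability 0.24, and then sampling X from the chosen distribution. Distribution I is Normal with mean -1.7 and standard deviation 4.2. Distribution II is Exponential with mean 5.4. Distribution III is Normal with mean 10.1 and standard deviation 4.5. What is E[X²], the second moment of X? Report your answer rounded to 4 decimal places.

63.0844

For each component E[X²] = Var + (mean)², giving I: 20.53; II: 58.32; III: 122.26.
Overall E[X²] = 0.28·20.53 + 0.48·58.32 + 0.24·122.26 = 63.0844.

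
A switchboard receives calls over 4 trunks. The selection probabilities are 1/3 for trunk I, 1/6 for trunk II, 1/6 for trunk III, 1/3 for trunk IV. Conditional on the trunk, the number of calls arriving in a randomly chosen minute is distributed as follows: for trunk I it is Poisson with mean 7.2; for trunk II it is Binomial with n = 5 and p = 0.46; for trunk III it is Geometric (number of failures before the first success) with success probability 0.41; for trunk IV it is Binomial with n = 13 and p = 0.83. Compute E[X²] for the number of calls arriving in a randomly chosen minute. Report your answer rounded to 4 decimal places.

61.1182

For each component E[X²] = Var + (mean)², giving I: 59.04; II: 6.532; III: 5.58061; IV: 118.258.
Overall E[X²] = 0.333333·59.04 + 0.166667·6.532 + 0.166667·5.58061 + 0.333333·118.258 = 61.1182.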